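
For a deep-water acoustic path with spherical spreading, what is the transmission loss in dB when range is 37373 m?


TL = 20*log10(37373) = 91.45

91.45 dB


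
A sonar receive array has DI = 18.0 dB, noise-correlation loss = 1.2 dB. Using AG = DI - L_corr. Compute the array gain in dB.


16.8 dB


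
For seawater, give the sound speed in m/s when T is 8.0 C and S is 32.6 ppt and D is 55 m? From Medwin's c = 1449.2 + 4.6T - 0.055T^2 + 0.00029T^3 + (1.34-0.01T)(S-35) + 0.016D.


c = 1449.2 + 4.6*8.0 - 0.055*8.0^2 + 0.00029*8.0^3 + (1.34 - 0.01*8.0)*(32.6 - 35) + 0.016*55 = 1480.48

1480.48 m/s


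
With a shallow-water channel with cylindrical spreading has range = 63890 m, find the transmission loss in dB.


48.05 dB


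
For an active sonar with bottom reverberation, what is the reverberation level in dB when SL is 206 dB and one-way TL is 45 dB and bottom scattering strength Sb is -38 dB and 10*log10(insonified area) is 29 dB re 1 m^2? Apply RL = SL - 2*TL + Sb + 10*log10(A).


RL = SL - 2*TL + Sb + 10*log10(A) = 206 - 2*45 + (-38) + 29 = 107

107 dB


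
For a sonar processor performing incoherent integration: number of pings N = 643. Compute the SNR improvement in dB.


14.04 dB


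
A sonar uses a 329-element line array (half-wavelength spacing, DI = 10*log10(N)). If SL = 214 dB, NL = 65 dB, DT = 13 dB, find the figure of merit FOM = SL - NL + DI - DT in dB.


Step 1: DI = 10*log10(329) = 25.17 dB
Step 2: FOM = SL - NL + DI - DT = 214 - 65 + 25.17 - 13 = 161.17

161.17 dB


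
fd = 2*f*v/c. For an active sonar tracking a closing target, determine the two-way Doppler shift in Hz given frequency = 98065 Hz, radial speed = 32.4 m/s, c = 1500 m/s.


4236.41 Hz


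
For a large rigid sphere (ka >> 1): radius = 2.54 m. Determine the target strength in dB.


TS = 10*log10(2.54^2 / 4) = 10*log10(1.6129) = 2.08

2.08 dB


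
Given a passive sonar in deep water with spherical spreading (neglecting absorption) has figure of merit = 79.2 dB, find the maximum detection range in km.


At max range FOM = TL, so 20*log10(R) = 79.2
R = 10^(79.2/20) = 9120.11 m = 9.12 km

9.12 km


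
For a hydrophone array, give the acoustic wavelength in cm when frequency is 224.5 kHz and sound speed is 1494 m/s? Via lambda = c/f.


0.67 cm


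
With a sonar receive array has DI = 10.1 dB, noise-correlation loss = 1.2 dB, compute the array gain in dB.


AG = DI - L_corr = 10.1 - 1.2 = 8.9

8.9 dB


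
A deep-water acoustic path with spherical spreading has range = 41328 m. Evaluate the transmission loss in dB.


TL = 20*log10(41328) = 92.32

92.32 dB


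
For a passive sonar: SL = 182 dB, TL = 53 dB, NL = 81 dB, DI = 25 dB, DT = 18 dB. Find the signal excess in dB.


SE = SL - TL - NL + DI - DT = 182 - 53 - 81 + 25 - 18 = 55

55 dB


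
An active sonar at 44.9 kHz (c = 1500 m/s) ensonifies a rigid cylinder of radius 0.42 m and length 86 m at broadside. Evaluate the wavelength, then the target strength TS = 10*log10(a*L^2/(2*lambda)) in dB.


Step 1: lambda = c/f = 1500/44900 = 0.03341 m
Step 2: TS = 10*log10(a*L^2/(2*lambda)) = 10*log10(0.42*86^2/(2*0.03341)) = 46.67

46.67 dB


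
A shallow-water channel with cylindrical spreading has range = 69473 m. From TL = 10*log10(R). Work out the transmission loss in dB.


TL = 10*log10(69473) = 48.42

48.42 dB


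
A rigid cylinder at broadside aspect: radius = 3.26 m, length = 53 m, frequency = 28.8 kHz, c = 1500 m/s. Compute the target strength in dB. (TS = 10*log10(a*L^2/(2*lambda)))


lambda = 1500/28800 = 0.05208 m
TS = 10*log10(3.26*53^2/(2*0.05208)) = 49.44

49.44 dB


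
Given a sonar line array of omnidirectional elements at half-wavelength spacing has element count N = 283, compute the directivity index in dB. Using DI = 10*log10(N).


DI = 10*log10(283) = 24.52

24.52 dB


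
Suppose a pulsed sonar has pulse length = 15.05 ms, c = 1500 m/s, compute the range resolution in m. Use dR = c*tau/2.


dR = c*tau/2 = 1500 * 15.05e-3 / 2 = 11.2875

11.2875 m


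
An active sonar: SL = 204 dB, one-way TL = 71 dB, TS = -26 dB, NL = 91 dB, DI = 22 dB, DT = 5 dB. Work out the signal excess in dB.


-38 dB


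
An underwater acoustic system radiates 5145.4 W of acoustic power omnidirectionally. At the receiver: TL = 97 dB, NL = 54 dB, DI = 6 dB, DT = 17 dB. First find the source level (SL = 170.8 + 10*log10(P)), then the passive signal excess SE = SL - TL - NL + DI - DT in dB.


Step 1: SL = 170.8 + 10*log10(5145.4) = 207.91 dB
Step 2: SE = SL - TL - NL + DI - DT = 207.91 - 97 - 54 + 6 - 17 = 45.91

45.91 dB


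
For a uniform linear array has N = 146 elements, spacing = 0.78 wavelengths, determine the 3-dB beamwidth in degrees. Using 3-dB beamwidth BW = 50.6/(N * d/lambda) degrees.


BW = 50.6 / (146 * 0.78) = 50.6 / 113.88 = 0.44

0.44 deg


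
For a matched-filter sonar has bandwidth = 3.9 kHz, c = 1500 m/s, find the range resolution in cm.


dR = c/(2*BW) = 1500 / (2 * 3.9e3) = 0.1923 m = 19.23 cm

19.23 cm


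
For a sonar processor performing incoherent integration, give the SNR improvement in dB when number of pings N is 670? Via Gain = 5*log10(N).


14.13 dB


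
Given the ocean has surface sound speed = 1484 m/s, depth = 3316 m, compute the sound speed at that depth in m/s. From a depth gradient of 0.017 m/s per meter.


c = 1484 + 0.017 * 3316 = 1540.372

1540.372 m/s


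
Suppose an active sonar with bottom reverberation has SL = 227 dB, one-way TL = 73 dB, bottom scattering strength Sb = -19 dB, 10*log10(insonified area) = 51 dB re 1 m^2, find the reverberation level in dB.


113 dB


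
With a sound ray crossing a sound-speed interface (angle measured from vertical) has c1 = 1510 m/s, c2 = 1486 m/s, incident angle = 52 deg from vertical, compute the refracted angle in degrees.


sin(theta2) = (c2/c1)*sin(theta1) = (1486/1510)*sin(52 deg) = 0.77549
theta2 = arcsin(0.77549) = 50.85

50.85 deg


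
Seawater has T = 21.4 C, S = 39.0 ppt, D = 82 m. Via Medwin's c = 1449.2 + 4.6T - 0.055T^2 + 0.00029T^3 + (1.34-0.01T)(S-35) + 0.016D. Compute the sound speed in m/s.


c = 1449.2 + 4.6*21.4 - 0.055*21.4^2 + 0.00029*21.4^3 + (1.34 - 0.01*21.4)*(39.0 - 35) + 0.016*82 = 1531.11

1531.11 m/s


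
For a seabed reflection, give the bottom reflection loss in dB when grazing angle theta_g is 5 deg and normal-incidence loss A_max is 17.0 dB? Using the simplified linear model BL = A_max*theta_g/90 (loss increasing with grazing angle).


0.94 dB


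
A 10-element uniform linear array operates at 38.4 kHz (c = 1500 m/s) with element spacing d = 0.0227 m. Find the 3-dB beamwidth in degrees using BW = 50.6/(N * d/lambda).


Step 1: lambda = 1500/38400 = 0.03906 m
Step 2: d/lambda = 0.0227/0.03906 = 0.5812
Step 3: BW = 50.6/(N * d/lambda) = 50.6/(10 * 0.5812) = 8.71

8.71 deg


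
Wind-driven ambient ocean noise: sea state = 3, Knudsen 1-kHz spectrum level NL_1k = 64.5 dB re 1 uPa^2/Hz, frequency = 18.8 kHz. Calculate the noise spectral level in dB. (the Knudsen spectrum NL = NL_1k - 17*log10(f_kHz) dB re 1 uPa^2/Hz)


NL = NL_1k - 17*log10(f_kHz) = 64.5 - 17*log10(18.8) = 64.5 - (21.66) = 42.84

42.84 dB


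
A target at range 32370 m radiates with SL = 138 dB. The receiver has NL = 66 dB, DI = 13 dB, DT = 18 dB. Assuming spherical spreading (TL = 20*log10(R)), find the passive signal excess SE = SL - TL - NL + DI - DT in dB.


-23.2 dB


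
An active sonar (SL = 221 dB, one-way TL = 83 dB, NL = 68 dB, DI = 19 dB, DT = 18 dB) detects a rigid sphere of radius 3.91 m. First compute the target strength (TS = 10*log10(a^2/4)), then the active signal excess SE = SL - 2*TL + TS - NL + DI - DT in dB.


Step 1: TS = 10*log10(3.91^2/4) = 5.82 dB
Step 2: SE = SL - 2*TL + TS - NL + DI - DT = 221 - 2*83 + (5.82) - 68 + 19 - 18 = -6.18

-6.18 dB


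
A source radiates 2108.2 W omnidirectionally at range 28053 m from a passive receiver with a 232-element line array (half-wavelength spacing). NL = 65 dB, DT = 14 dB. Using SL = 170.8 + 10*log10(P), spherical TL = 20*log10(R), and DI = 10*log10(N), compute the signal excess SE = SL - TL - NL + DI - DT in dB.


Step 1: SL = 170.8 + 10*log10(2108.2) = 204.04 dB
Step 2: TL = 20*log10(28053) = 88.96 dB
Step 3: DI = 10*log10(232) = 23.65 dB
Step 4: SE = SL - TL - NL + DI - DT = 204.04 - 88.96 - 65 + 23.65 - 14 = 59.73

59.73 dB


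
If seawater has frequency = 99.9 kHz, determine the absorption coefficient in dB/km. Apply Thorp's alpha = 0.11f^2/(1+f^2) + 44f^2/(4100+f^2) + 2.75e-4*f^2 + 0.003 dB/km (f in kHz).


f^2 = 9980.01
alpha = 0.11*9980.01/(1+9980.01) + 44*9980.01/(4100+9980.01) + 2.75e-4*9980.01 + 0.003 = 34.045

34.045 dB/km


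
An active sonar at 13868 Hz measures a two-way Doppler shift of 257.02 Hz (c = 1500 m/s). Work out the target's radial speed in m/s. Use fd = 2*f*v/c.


From fd = 2*f*v/c, v = c*fd/(2*f) = 1500 * 257.02 / (2*13868) = 13.9

13.9 m/s


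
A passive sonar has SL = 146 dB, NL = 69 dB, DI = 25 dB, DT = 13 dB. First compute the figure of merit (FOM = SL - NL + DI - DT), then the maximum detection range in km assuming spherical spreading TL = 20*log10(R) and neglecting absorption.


Step 1: FOM = SL - NL + DI - DT = 146 - 69 + 25 - 13 = 89 dB
Step 2: at max range FOM = TL = 20*log10(R), so R = 10^(89/20) = 28183.83 m = 28.18 km

28.18 km


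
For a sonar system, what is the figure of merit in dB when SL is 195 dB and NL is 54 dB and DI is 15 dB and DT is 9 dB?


FOM = SL - NL + DI - DT = 195 - 54 + 15 - 9 = 147

147 dB


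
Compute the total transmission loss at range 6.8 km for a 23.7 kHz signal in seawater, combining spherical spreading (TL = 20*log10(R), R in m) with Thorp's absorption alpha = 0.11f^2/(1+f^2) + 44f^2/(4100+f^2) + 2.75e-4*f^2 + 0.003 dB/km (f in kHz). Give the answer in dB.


Step 1 (Thorp): alpha = 0.11*561.69/(1+561.69) + 44*561.69/(4100+561.69) + 2.75e-4*561.69 + 0.003 = 5.5689 dB/km
Step 2: TL_spread = 20*log10(6800) = 76.65 dB
Step 3: TL_abs = alpha*R = 5.5689 * 6.8 = 37.87 dB
Step 4: TL_total = 76.65 + 37.87 = 114.52

114.52 dB


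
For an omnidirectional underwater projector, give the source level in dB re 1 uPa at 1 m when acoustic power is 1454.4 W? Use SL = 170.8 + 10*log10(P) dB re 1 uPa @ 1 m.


SL = 170.8 + 10*log10(1454.4) = 170.8 + 31.63 = 202.43

202.43 dB


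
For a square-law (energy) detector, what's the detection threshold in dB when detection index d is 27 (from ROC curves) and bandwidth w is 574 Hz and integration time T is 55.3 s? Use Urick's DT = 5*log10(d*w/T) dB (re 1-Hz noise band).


DT = 5*log10(d*w/T) = 5*log10(27 * 574 / 55.3) = 5*log10(280.25) = 12.24

12.24 dB


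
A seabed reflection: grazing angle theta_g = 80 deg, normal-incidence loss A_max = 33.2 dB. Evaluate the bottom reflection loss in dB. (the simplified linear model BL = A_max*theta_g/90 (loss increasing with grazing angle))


BL = A_max * theta_g / 90 = 33.2 * 80 / 90 = 29.51

29.51 dB


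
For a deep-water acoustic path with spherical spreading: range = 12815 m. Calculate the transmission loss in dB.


82.15 dB


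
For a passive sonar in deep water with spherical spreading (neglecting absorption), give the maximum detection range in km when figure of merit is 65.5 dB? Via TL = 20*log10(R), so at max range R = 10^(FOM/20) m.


1.88 km


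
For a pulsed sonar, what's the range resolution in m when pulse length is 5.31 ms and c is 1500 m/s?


dR = c*tau/2 = 1500 * 5.31e-3 / 2 = 3.9825

3.9825 m


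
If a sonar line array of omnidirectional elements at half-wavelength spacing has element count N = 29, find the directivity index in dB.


DI = 10*log10(29) = 14.62

14.62 dB


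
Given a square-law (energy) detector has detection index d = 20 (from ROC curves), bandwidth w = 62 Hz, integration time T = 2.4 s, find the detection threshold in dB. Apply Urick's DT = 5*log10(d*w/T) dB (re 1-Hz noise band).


DT = 5*log10(d*w/T) = 5*log10(20 * 62 / 2.4) = 5*log10(516.67) = 13.57

13.57 dB


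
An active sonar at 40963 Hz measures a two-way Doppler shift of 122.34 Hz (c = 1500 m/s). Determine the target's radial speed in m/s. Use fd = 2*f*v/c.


2.24 m/s


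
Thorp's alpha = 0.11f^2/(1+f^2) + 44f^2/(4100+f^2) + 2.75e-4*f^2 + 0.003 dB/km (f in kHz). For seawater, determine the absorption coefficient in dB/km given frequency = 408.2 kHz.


f^2 = 166627.24
alpha = 0.11*166627.24/(1+166627.24) + 44*166627.24/(4100+166627.24) + 2.75e-4*166627.24 + 0.003 = 88.879

88.879 dB/km


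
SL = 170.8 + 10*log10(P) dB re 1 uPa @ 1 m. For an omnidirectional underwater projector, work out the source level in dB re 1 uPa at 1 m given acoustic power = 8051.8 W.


SL = 170.8 + 10*log10(8051.8) = 170.8 + 39.06 = 209.86

209.86 dB


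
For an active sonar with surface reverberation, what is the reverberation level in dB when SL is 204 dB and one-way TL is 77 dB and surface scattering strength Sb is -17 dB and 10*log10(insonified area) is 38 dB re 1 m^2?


RL = SL - 2*TL + Sb + 10*log10(A) = 204 - 2*77 + (-17) + 38 = 71

71 dB


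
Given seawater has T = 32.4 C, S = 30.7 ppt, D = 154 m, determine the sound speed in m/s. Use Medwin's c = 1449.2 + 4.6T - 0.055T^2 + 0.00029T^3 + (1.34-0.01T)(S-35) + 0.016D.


1548.46 m/s


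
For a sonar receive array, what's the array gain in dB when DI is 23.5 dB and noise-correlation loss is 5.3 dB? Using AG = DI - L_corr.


18.2 dB


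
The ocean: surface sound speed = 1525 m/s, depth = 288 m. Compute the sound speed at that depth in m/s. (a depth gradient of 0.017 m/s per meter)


c = 1525 + 0.017 * 288 = 1529.896

1529.896 m/s


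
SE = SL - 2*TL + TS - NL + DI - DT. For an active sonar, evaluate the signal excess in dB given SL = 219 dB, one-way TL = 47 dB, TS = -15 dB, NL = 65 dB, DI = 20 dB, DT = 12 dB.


SE = SL - 2*TL + TS - NL + DI - DT = 219 - 2*47 + (-15) - 65 + 20 - 12 = 53

53 dB


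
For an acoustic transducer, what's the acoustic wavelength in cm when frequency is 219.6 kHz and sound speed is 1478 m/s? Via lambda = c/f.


lambda = c/f = 1478 / 219600 = 0.0067 m = 0.67 cm

0.67 cm


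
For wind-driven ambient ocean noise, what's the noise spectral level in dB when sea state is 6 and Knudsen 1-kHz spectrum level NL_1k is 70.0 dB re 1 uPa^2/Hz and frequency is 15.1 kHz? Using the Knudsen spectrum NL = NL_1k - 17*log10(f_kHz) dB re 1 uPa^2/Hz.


NL = NL_1k - 17*log10(f_kHz) = 70.0 - 17*log10(15.1) = 70.0 - (20.04) = 49.96

49.96 dB


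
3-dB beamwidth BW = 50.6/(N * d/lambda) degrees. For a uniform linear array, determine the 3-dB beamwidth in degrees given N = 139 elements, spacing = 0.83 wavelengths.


BW = 50.6 / (139 * 0.83) = 50.6 / 115.37 = 0.44

0.44 deg


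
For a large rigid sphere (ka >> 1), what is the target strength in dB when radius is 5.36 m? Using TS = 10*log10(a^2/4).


TS = 10*log10(5.36^2 / 4) = 10*log10(7.1824) = 8.56

8.56 dB


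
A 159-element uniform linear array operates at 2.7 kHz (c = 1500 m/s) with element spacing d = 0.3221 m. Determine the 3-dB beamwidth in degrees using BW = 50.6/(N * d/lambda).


Step 1: lambda = 1500/2700 = 0.55556 m
Step 2: d/lambda = 0.3221/0.55556 = 0.5798
Step 3: BW = 50.6/(N * d/lambda) = 50.6/(159 * 0.5798) = 0.55

0.55 deg


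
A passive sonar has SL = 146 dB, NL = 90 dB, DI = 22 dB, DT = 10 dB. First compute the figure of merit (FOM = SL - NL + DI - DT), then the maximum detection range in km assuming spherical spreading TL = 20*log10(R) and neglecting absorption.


Step 1: FOM = SL - NL + DI - DT = 146 - 90 + 22 - 10 = 68 dB
Step 2: at max range FOM = TL = 20*log10(R), so R = 10^(68/20) = 2511.89 m = 2.51 km

2.51 km


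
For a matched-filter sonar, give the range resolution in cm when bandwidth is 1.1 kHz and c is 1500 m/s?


dR = c/(2*BW) = 1500 / (2 * 1.1e3) = 0.6818 m = 68.18 cm

68.18 cm


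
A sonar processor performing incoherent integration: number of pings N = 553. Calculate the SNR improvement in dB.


Gain = 5*log10(553) = 13.71

13.71 dB


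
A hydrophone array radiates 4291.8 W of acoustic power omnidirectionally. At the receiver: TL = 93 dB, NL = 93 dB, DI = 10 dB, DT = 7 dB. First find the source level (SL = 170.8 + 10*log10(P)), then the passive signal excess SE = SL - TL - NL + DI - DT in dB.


Step 1: SL = 170.8 + 10*log10(4291.8) = 207.13 dB
Step 2: SE = SL - TL - NL + DI - DT = 207.13 - 93 - 93 + 10 - 7 = 24.13

24.13 dB


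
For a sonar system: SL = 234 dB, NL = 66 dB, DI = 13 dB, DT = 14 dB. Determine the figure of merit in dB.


FOM = SL - NL + DI - DT = 234 - 66 + 13 - 14 = 167

167 dB


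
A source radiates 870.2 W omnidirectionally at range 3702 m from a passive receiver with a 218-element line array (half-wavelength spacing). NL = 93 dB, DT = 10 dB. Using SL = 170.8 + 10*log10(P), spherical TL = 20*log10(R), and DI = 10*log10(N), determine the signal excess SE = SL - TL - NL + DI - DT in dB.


49.21 dB


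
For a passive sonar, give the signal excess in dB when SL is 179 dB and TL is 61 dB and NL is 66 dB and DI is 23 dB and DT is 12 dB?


SE = SL - TL - NL + DI - DT = 179 - 61 - 66 + 23 - 12 = 63

63 dB


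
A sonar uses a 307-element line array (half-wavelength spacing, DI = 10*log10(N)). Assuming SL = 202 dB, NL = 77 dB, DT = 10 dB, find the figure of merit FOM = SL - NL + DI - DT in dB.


Step 1: DI = 10*log10(307) = 24.87 dB
Step 2: FOM = SL - NL + DI - DT = 202 - 77 + 24.87 - 10 = 139.87

139.87 dB


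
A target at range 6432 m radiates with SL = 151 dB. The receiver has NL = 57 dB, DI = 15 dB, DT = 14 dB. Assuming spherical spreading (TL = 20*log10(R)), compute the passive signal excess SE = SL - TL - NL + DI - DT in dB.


Step 1: TL = 20*log10(6432) = 76.17 dB
Step 2: SE = 151 - 76.17 - 57 + 15 - 14 = 18.83

18.83 dB


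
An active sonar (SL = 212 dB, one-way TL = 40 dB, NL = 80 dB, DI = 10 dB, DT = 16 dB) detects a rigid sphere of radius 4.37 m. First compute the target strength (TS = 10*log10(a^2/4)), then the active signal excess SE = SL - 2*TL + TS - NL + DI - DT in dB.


Step 1: TS = 10*log10(4.37^2/4) = 6.79 dB
Step 2: SE = SL - 2*TL + TS - NL + DI - DT = 212 - 2*40 + (6.79) - 80 + 10 - 16 = 52.79

52.79 dB


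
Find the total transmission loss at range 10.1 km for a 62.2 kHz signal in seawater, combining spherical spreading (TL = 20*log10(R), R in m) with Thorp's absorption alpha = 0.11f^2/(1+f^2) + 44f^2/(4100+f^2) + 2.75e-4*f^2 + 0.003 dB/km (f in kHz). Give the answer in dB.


Step 1 (Thorp): alpha = 0.11*3868.84/(1+3868.84) + 44*3868.84/(4100+3868.84) + 2.75e-4*3868.84 + 0.003 = 22.5387 dB/km
Step 2: TL_spread = 20*log10(10100) = 80.09 dB
Step 3: TL_abs = alpha*R = 22.5387 * 10.1 = 227.64 dB
Step 4: TL_total = 80.09 + 227.64 = 307.73

307.73 dB


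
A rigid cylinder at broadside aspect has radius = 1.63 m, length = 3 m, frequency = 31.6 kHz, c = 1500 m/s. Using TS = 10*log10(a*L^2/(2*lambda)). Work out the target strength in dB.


21.89 dB


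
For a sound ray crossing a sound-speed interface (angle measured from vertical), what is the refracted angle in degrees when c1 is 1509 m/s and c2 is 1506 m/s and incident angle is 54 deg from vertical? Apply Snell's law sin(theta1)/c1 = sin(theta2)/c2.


sin(theta2) = (c2/c1)*sin(theta1) = (1506/1509)*sin(54 deg) = 0.80741
theta2 = arcsin(0.80741) = 53.84

53.84 deg


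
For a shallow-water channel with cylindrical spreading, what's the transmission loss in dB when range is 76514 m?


TL = 10*log10(76514) = 48.84

48.84 dB


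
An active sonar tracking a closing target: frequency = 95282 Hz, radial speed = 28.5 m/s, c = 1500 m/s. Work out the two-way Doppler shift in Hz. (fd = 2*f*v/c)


fd = 2*f*v/c = 2 * 95282 * 28.5 / 1500 = 3620.72

3620.72 Hz


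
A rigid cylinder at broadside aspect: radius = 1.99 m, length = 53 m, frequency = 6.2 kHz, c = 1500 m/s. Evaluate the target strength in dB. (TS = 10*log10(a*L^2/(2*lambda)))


40.63 dB


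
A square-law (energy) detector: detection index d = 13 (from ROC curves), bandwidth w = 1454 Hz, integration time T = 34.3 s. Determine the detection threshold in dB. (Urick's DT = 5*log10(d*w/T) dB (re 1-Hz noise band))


DT = 5*log10(d*w/T) = 5*log10(13 * 1454 / 34.3) = 5*log10(551.08) = 13.71

13.71 dB


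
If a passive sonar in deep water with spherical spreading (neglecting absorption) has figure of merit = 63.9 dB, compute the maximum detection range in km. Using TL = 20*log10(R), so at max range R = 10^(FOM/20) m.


At max range FOM = TL, so 20*log10(R) = 63.9
R = 10^(63.9/20) = 1566.75 m = 1.57 km

1.57 km


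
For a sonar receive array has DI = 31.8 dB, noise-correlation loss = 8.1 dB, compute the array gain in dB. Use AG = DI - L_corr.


AG = DI - L_corr = 31.8 - 8.1 = 23.7

23.7 dB


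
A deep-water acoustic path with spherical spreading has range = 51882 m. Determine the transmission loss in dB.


94.3 dB


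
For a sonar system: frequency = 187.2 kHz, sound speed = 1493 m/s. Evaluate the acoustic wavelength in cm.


lambda = c/f = 1493 / 187200 = 0.008 m = 0.8 cm

0.8 cm


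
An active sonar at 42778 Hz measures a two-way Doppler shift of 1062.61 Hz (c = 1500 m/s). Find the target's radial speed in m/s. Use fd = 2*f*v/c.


From fd = 2*f*v/c, v = c*fd/(2*f) = 1500 * 1062.61 / (2*42778) = 18.63

18.63 m/s


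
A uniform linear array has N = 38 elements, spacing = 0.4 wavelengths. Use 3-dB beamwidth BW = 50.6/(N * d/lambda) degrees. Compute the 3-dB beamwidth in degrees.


BW = 50.6 / (38 * 0.4) = 50.6 / 15.2 = 3.33

3.33 deg


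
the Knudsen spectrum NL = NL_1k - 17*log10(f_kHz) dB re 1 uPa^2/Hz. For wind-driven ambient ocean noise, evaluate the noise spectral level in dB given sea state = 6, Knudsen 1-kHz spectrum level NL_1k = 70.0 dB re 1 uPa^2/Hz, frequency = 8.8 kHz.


NL = NL_1k - 17*log10(f_kHz) = 70.0 - 17*log10(8.8) = 70.0 - (16.06) = 53.94

53.94 dB


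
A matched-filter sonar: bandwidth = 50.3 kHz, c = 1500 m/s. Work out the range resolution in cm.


dR = c/(2*BW) = 1500 / (2 * 50.3e3) = 0.0149 m = 1.49 cm

1.49 cm


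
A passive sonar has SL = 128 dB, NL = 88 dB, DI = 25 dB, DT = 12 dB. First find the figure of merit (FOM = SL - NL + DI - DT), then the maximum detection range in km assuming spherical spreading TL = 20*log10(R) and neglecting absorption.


Step 1: FOM = SL - NL + DI - DT = 128 - 88 + 25 - 12 = 53 dB
Step 2: at max range FOM = TL = 20*log10(R), so R = 10^(53/20) = 446.68 m = 0.45 km

0.45 km


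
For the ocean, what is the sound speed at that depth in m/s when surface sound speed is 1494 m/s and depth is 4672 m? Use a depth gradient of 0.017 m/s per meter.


c = 1494 + 0.017 * 4672 = 1573.424

1573.424 m/s


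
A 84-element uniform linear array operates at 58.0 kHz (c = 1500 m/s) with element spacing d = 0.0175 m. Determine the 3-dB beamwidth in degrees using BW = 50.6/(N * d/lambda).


Step 1: lambda = 1500/58000 = 0.02586 m
Step 2: d/lambda = 0.0175/0.02586 = 0.6767
Step 3: BW = 50.6/(N * d/lambda) = 50.6/(84 * 0.6767) = 0.89

0.89 deg


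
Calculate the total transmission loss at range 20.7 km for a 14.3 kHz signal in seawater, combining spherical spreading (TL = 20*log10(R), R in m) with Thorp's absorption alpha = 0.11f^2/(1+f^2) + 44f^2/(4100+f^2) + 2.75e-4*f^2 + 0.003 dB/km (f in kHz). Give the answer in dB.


Step 1 (Thorp): alpha = 0.11*204.49/(1+204.49) + 44*204.49/(4100+204.49) + 2.75e-4*204.49 + 0.003 = 2.259 dB/km
Step 2: TL_spread = 20*log10(20700) = 86.32 dB
Step 3: TL_abs = alpha*R = 2.259 * 20.7 = 46.76 dB
Step 4: TL_total = 86.32 + 46.76 = 133.08

133.08 dB


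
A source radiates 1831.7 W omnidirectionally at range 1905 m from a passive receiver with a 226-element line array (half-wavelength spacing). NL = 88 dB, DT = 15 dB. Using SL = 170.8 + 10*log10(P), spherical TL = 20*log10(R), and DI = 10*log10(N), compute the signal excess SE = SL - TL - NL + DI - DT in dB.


Step 1: SL = 170.8 + 10*log10(1831.7) = 203.43 dB
Step 2: TL = 20*log10(1905) = 65.6 dB
Step 3: DI = 10*log10(226) = 23.54 dB
Step 4: SE = SL - TL - NL + DI - DT = 203.43 - 65.6 - 88 + 23.54 - 15 = 58.37

58.37 dB


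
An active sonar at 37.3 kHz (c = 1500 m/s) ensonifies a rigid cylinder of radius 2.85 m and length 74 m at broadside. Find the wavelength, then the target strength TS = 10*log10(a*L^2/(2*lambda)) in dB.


Step 1: lambda = c/f = 1500/37300 = 0.04021 m
Step 2: TS = 10*log10(a*L^2/(2*lambda)) = 10*log10(2.85*74^2/(2*0.04021)) = 52.88

52.88 dB


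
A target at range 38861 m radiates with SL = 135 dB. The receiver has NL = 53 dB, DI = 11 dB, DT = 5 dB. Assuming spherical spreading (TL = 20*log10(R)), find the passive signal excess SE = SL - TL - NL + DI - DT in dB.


Step 1: TL = 20*log10(38861) = 91.79 dB
Step 2: SE = 135 - 91.79 - 53 + 11 - 5 = -3.79

-3.79 dB


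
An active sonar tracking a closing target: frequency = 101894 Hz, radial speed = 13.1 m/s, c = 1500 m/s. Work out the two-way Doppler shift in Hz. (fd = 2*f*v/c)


fd = 2*f*v/c = 2 * 101894 * 13.1 / 1500 = 1779.75

1779.75 Hz


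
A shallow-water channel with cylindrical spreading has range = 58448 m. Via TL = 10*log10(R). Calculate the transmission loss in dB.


TL = 10*log10(58448) = 47.67

47.67 dB


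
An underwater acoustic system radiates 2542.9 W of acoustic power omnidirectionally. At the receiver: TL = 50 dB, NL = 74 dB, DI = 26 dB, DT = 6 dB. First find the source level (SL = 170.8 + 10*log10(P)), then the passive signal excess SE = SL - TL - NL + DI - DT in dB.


Step 1: SL = 170.8 + 10*log10(2542.9) = 204.85 dB
Step 2: SE = SL - TL - NL + DI - DT = 204.85 - 50 - 74 + 26 - 6 = 100.85

100.85 dB


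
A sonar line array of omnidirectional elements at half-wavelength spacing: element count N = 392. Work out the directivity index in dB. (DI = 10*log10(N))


DI = 10*log10(392) = 25.93

25.93 dB


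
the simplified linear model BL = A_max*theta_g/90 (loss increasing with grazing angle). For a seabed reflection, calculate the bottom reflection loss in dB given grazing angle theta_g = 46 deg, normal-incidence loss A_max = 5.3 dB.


BL = A_max * theta_g / 90 = 5.3 * 46 / 90 = 2.71

2.71 dB


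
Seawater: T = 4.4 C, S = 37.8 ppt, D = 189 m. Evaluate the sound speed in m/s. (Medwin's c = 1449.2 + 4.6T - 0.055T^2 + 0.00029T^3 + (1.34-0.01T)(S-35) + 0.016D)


c = 1449.2 + 4.6*4.4 - 0.055*4.4^2 + 0.00029*4.4^3 + (1.34 - 0.01*4.4)*(37.8 - 35) + 0.016*189 = 1475.05

1475.05 m/s


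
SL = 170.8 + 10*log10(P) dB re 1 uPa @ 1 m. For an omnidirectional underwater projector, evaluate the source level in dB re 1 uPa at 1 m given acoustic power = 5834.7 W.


SL = 170.8 + 10*log10(5834.7) = 170.8 + 37.66 = 208.46

208.46 dB


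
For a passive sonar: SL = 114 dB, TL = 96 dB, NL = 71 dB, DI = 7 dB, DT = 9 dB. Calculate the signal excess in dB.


SE = SL - TL - NL + DI - DT = 114 - 96 - 71 + 7 - 9 = -55

-55 dB


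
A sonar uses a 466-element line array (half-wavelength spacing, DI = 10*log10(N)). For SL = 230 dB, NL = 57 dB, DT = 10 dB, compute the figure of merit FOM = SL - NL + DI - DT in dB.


Step 1: DI = 10*log10(466) = 26.68 dB
Step 2: FOM = SL - NL + DI - DT = 230 - 57 + 26.68 - 10 = 189.68

189.68 dB


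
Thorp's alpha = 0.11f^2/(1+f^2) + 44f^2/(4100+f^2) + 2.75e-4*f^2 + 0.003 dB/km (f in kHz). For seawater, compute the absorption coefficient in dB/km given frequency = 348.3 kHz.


f^2 = 121312.89
alpha = 0.11*121312.89/(1+121312.89) + 44*121312.89/(4100+121312.89) + 2.75e-4*121312.89 + 0.003 = 76.036

76.036 dB/km


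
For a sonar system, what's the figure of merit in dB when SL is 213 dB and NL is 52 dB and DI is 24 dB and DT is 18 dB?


167 dB


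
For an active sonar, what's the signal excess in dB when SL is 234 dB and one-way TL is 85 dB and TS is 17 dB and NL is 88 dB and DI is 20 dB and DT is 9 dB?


4 dB


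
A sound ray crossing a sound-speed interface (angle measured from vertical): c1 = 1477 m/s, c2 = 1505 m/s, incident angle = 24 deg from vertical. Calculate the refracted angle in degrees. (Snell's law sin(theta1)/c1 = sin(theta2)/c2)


sin(theta2) = (c2/c1)*sin(theta1) = (1505/1477)*sin(24 deg) = 0.41445
theta2 = arcsin(0.41445) = 24.48

24.48 deg


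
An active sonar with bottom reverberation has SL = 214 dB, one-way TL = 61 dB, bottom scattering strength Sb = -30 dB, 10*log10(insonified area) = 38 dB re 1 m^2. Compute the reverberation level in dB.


RL = SL - 2*TL + Sb + 10*log10(A) = 214 - 2*61 + (-30) + 38 = 100

100 dB


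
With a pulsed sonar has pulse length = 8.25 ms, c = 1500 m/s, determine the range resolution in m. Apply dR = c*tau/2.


dR = c*tau/2 = 1500 * 8.25e-3 / 2 = 6.1875

6.1875 m


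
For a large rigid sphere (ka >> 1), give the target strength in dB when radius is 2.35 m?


1.4 dB


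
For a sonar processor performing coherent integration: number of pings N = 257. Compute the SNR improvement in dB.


24.1 dB


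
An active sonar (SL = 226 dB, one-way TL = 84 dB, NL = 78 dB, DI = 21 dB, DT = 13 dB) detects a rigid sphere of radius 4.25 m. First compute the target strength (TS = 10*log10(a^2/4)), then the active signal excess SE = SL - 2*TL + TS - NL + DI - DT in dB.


Step 1: TS = 10*log10(4.25^2/4) = 6.55 dB
Step 2: SE = SL - 2*TL + TS - NL + DI - DT = 226 - 2*84 + (6.55) - 78 + 21 - 13 = -5.45

-5.45 dB


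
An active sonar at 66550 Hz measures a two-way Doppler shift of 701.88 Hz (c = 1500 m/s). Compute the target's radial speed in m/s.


From fd = 2*f*v/c, v = c*fd/(2*f) = 1500 * 701.88 / (2*66550) = 7.91

7.91 m/s


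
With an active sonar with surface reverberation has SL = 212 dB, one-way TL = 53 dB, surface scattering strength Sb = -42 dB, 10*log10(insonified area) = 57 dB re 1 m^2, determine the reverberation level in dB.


RL = SL - 2*TL + Sb + 10*log10(A) = 212 - 2*53 + (-42) + 57 = 121

121 dB


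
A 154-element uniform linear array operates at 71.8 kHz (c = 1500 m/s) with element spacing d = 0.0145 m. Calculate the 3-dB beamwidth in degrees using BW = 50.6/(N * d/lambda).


0.47 deg


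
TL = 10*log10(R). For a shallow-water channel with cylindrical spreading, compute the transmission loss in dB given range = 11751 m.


TL = 10*log10(11751) = 40.7

40.7 dB


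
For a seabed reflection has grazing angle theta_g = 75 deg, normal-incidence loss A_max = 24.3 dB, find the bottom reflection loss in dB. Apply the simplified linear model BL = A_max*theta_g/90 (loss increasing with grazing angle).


BL = A_max * theta_g / 90 = 24.3 * 75 / 90 = 20.25

20.25 dB


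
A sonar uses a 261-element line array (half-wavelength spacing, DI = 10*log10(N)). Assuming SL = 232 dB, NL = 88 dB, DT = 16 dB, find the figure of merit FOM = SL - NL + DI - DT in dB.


Step 1: DI = 10*log10(261) = 24.17 dB
Step 2: FOM = SL - NL + DI - DT = 232 - 88 + 24.17 - 16 = 152.17

152.17 dB


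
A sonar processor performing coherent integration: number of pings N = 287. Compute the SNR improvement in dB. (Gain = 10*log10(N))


24.58 dB


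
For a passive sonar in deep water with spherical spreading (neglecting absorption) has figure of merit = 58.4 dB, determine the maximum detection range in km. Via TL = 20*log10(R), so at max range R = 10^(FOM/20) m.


At max range FOM = TL, so 20*log10(R) = 58.4
R = 10^(58.4/20) = 831.76 m = 0.83 km

0.83 km


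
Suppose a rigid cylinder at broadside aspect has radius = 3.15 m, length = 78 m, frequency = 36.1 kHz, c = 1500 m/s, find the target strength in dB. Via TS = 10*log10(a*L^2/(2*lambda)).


53.63 dB


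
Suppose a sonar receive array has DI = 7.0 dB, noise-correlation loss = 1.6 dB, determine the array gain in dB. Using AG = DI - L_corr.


AG = DI - L_corr = 7.0 - 1.6 = 5.4

5.4 dB


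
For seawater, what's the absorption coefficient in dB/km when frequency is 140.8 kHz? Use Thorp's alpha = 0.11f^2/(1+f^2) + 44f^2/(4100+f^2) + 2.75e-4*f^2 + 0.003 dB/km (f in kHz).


42.024 dB/km


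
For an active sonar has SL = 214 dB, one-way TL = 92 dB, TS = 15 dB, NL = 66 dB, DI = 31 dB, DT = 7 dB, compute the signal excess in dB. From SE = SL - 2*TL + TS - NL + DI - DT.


3 dB


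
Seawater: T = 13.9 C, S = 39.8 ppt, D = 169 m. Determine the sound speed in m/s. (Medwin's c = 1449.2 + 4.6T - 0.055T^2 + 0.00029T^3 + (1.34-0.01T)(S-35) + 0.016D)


c = 1449.2 + 4.6*13.9 - 0.055*13.9^2 + 0.00029*13.9^3 + (1.34 - 0.01*13.9)*(39.8 - 35) + 0.016*169 = 1511.76

1511.76 m/s


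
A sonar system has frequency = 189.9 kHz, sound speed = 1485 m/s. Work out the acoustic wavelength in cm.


0.78 cm


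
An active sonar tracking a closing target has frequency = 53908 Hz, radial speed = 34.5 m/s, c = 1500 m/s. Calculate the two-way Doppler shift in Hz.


fd = 2*f*v/c = 2 * 53908 * 34.5 / 1500 = 2479.77

2479.77 Hz


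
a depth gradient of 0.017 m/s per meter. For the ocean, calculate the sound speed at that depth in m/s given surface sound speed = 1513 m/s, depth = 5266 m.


1602.522 m/s


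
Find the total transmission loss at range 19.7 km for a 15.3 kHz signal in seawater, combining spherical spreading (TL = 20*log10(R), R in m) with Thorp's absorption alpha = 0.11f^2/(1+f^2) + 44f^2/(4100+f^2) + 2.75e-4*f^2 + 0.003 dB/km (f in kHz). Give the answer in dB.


136.19 dB


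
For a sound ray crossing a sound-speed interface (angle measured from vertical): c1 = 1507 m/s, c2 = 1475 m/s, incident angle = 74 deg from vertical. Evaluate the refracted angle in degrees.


sin(theta2) = (c2/c1)*sin(theta1) = (1475/1507)*sin(74 deg) = 0.94085
theta2 = arcsin(0.94085) = 70.19

70.19 deg


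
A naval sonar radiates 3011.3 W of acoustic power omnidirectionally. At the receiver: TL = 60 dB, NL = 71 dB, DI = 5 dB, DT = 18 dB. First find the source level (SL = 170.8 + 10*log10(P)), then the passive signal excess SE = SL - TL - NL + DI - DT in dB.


Step 1: SL = 170.8 + 10*log10(3011.3) = 205.59 dB
Step 2: SE = SL - TL - NL + DI - DT = 205.59 - 60 - 71 + 5 - 18 = 61.59

61.59 dB


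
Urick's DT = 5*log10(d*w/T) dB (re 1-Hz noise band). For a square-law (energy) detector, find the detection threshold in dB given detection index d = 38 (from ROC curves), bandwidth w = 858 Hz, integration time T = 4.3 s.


19.4 dB


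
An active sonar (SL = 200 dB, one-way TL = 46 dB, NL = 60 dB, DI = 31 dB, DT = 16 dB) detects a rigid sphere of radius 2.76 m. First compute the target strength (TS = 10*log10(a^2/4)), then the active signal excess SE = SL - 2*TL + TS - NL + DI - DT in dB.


Step 1: TS = 10*log10(2.76^2/4) = 2.8 dB
Step 2: SE = SL - 2*TL + TS - NL + DI - DT = 200 - 2*46 + (2.8) - 60 + 31 - 16 = 65.8

65.8 dB


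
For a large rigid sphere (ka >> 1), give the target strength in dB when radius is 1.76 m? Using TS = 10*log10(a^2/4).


TS = 10*log10(1.76^2 / 4) = 10*log10(0.7744) = -1.11

-1.11 dB


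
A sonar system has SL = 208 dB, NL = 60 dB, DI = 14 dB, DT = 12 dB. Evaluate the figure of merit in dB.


FOM = SL - NL + DI - DT = 208 - 60 + 14 - 12 = 150

150 dB


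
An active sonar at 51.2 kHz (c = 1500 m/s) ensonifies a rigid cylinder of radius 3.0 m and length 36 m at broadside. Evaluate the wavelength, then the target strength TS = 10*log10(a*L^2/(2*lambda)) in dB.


Step 1: lambda = c/f = 1500/51200 = 0.0293 m
Step 2: TS = 10*log10(a*L^2/(2*lambda)) = 10*log10(3.0*36^2/(2*0.0293)) = 48.22

48.22 dB


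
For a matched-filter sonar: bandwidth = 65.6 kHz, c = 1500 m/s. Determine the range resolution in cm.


1.14 cm


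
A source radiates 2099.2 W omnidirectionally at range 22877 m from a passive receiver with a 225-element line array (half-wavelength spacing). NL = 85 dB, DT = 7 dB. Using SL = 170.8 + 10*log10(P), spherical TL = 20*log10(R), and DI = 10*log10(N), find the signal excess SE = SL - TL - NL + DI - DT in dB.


48.35 dB


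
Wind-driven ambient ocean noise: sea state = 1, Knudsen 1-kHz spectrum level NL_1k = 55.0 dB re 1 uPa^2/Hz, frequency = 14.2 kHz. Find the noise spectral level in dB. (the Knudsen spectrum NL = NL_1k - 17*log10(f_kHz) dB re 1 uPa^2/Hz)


35.41 dB


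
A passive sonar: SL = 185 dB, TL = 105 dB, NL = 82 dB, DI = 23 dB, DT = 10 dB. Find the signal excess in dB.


SE = SL - TL - NL + DI - DT = 185 - 105 - 82 + 23 - 10 = 11

11 dB


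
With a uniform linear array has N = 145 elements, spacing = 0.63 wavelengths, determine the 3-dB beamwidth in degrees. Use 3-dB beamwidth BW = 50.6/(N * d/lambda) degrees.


BW = 50.6 / (145 * 0.63) = 50.6 / 91.35 = 0.55

0.55 deg


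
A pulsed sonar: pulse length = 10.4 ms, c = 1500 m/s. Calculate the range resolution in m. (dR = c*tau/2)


dR = c*tau/2 = 1500 * 10.4e-3 / 2 = 7.8

7.8 m


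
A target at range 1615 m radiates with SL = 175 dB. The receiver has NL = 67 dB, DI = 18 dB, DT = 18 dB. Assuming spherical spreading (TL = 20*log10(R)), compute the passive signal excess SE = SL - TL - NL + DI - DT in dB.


Step 1: TL = 20*log10(1615) = 64.16 dB
Step 2: SE = 175 - 64.16 - 67 + 18 - 18 = 43.84

43.84 dB


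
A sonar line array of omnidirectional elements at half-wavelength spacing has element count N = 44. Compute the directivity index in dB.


16.43 dB


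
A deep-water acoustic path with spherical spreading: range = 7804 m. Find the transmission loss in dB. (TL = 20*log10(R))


TL = 20*log10(7804) = 77.85

77.85 dB


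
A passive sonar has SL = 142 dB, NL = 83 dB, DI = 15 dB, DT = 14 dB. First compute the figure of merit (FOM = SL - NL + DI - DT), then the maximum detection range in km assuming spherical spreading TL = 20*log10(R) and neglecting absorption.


Step 1: FOM = SL - NL + DI - DT = 142 - 83 + 15 - 14 = 60 dB
Step 2: at max range FOM = TL = 20*log10(R), so R = 10^(60/20) = 1000.0 m = 1.0 km

1.0 km


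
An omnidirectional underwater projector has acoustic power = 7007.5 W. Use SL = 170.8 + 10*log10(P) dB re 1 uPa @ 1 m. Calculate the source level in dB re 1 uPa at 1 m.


SL = 170.8 + 10*log10(7007.5) = 170.8 + 38.46 = 209.26

209.26 dB


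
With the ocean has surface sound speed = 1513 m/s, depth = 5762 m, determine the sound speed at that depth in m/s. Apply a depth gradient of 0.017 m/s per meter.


c = 1513 + 0.017 * 5762 = 1610.954

1610.954 m/s


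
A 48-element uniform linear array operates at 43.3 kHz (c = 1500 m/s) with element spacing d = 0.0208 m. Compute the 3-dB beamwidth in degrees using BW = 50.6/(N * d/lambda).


Step 1: lambda = 1500/43300 = 0.03464 m
Step 2: d/lambda = 0.0208/0.03464 = 0.6005
Step 3: BW = 50.6/(N * d/lambda) = 50.6/(48 * 0.6005) = 1.76

1.76 deg


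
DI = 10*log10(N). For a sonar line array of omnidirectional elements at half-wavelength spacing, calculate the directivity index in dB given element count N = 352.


DI = 10*log10(352) = 25.47

25.47 dB


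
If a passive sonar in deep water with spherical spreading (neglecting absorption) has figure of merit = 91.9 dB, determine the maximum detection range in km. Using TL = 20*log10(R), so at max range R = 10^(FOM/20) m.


At max range FOM = TL, so 20*log10(R) = 91.9
R = 10^(91.9/20) = 39355.01 m = 39.36 km

39.36 km


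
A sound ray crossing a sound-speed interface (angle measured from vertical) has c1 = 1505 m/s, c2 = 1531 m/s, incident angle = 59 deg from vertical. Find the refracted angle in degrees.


sin(theta2) = (c2/c1)*sin(theta1) = (1531/1505)*sin(59 deg) = 0.87198
theta2 = arcsin(0.87198) = 60.69

60.69 deg


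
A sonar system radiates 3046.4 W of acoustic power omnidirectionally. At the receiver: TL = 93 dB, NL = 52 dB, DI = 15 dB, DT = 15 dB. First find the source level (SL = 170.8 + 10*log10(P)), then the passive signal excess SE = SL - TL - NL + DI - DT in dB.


Step 1: SL = 170.8 + 10*log10(3046.4) = 205.64 dB
Step 2: SE = SL - TL - NL + DI - DT = 205.64 - 93 - 52 + 15 - 15 = 60.64

60.64 dB


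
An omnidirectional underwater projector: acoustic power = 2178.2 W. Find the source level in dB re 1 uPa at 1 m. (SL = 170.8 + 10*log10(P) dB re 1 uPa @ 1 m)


204.18 dB
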